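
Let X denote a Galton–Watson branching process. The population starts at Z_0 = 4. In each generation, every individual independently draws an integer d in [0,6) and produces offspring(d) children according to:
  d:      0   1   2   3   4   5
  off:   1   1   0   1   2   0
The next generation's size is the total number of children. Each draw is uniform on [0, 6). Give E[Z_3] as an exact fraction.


Outcome values over d=0..5: [1, 1, 0, 1, 2, 0]
Σy = 5, Σy² = 7, M = 6
μ = 5/6 = 5/6,  σ² = 7/6 − (5/6)² = 17/36
E[Z_0] = 4
E[Z_1] = 5/6·E[Z_0] = 10/3
E[Z_2] = 5/6·E[Z_1] = 25/9
E[Z_3] = 5/6·E[Z_2] = 125/54

125/54


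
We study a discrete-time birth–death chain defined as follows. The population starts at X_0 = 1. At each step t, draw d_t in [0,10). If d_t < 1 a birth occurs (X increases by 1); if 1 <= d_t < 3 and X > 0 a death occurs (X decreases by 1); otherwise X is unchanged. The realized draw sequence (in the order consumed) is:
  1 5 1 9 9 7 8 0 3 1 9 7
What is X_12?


0

t=0: X=1, d=1 → death, X_1=0
t=1: X=0, d=5 → hold, X_2=0
t=2: X=0, d=1 → hold, X_3=0
t=3: X=0, d=9 → hold, X_4=0
t=4: X=0, d=9 → hold, X_5=0
t=5: X=0, d=7 → hold, X_6=0
t=6: X=0, d=8 → hold, X_7=0
t=7: X=0, d=0 → birth, X_8=1
t=8: X=1, d=3 → hold, X_9=1
t=9: X=1, d=1 → death, X_10=0
t=10: X=0, d=9 → hold, X_11=0
t=11: X=0, d=7 → hold, X_12=0


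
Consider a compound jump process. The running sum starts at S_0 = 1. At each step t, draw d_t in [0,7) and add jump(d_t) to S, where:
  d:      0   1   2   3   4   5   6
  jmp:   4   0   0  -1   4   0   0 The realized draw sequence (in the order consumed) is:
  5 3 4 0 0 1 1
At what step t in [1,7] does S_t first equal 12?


5

t=0: S=1, d=5, jump=0, S_1=1
t=1: S=1, d=3, jump=-1, S_2=0
t=2: S=0, d=4, jump=4, S_3=4
t=3: S=4, d=0, jump=4, S_4=8
t=4: S=8, d=0, jump=4, S_5=12
t=5: S=12, d=1, jump=0, S_6=12
t=6: S=12, d=1, jump=0, S_7=12


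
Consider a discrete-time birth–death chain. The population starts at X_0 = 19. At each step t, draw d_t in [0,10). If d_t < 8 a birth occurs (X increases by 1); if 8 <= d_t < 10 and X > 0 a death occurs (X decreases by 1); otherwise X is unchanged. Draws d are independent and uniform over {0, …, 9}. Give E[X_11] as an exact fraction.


128/5

X can drop by at most 1 per step and X_0 = 19 > T = 11, so X_t >= 19 − t >= 8 > 0 for every t <= 11: the floor at 0 (the 'and X > 0' condition) never binds. Hence X_11 = X_0 + Σ_{t<11} Y_t with i.i.d. increments Y_t = y(d_t) ∈ {+1, −1, 0}.
Outcome values over d=0..9: [1, 1, 1, 1, 1, 1, 1, 1, -1, -1]
Σy = 6, Σy² = 10, M = 10
μ = 6/10 = 3/5,  σ² = 10/10 − (3/5)² = 16/25
E[X_11] = 19 + 11·(3/5) = 128/5


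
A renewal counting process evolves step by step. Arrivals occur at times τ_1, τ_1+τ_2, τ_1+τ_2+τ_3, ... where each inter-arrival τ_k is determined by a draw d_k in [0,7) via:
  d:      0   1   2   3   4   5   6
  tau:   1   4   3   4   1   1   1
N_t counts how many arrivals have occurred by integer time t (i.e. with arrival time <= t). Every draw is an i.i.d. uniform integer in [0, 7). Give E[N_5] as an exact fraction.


Inter-arrival values over d=0..6: [1, 4, 3, 4, 1, 1, 1]
Each d has probability 1/7, so the pmf of τ is: f(1) = 4/7, f(3) = 1/7, f(4) = 2/7
Renewal equation for m(n) = E[N_n]: condition on τ_1 = k (if k <= n, one arrival plus a fresh copy on the remaining n−k steps): m(n) = F(n) + Σ_{k<=n} f(k)·m(n−k), where F(n) = P(τ <= n) and m(0) = 0
m(1) = F(1) = 4/7
m(2) = F(2) + f(1)·m(1) = 4/7 + 4/7·4/7 = 44/49
m(3) = F(3) + f(1)·m(2) = 5/7 + 4/7·44/49 = 421/343
m(4) = F(4) + f(1)·m(3) + f(3)·m(1) = 1 + 4/7·421/343 + 1/7·4/7 = 4281/2401
m(5) = F(5) + f(1)·m(4) + f(3)·m(2) + f(4)·m(1) = 1 + 4/7·4281/2401 + 1/7·44/49 + 2/7·4/7 = 38831/16807
E[N_5] = m(5) = 38831/16807

38831/16807


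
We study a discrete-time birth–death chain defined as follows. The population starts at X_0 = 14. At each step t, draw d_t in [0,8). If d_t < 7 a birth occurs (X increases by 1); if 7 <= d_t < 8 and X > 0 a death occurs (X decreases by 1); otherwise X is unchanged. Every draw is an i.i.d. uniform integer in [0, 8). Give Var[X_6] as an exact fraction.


21/8

X can drop by at most 1 per step and X_0 = 14 > T = 6, so X_t >= 14 − t >= 8 > 0 for every t <= 6: the floor at 0 (the 'and X > 0' condition) never binds. Hence X_6 = X_0 + Σ_{t<6} Y_t with i.i.d. increments Y_t = y(d_t) ∈ {+1, −1, 0}.
Outcome values over d=0..7: [1, 1, 1, 1, 1, 1, 1, -1]
Σy = 6, Σy² = 8, M = 8
μ = 6/8 = 3/4,  σ² = 8/8 − (3/4)² = 7/16
Independent increments: Var[X_6] = 6·σ² = 6·(7/16) = 21/8


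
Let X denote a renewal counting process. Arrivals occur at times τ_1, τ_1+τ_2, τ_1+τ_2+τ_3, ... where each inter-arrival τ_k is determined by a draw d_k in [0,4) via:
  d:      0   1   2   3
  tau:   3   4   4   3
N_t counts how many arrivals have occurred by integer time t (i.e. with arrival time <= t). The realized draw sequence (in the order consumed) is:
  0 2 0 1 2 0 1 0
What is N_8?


2

draw d_1=0: τ_1=3, arrival time A_1=3
draw d_2=2: τ_2=4, arrival time A_2=7
draw d_3=0: τ_3=3, arrival time A_3=10
draw d_4=1: τ_4=4, arrival time A_4=14
draw d_5=2: τ_5=4, arrival time A_5=18
draw d_6=0: τ_6=3, arrival time A_6=21
draw d_7=1: τ_7=4, arrival time A_7=25
draw d_8=0: τ_8=3, arrival time A_8=28
N_t over t=0..8: 0:0 1:0 2:0 3:1 4:1 5:1 6:1 7:2 8:2


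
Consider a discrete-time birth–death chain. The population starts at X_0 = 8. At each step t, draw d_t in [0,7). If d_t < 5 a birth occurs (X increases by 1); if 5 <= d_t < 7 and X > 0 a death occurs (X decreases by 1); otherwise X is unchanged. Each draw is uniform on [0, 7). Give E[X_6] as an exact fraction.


X can drop by at most 1 per step and X_0 = 8 > T = 6, so X_t >= 8 − t >= 2 > 0 for every t <= 6: the floor at 0 (the 'and X > 0' condition) never binds. Hence X_6 = X_0 + Σ_{t<6} Y_t with i.i.d. increments Y_t = y(d_t) ∈ {+1, −1, 0}.
Outcome values over d=0..6: [1, 1, 1, 1, 1, -1, -1]
Σy = 3, Σy² = 7, M = 7
μ = 3/7 = 3/7,  σ² = 7/7 − (3/7)² = 40/49
E[X_6] = 8 + 6·(3/7) = 74/7

74/7


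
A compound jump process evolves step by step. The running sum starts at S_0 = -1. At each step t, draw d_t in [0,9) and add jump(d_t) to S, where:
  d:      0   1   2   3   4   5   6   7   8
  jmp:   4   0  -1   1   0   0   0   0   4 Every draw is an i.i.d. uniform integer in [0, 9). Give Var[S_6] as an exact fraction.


484/27

Outcome values over d=0..8: [4, 0, -1, 1, 0, 0, 0, 0, 4]
Σy = 8, Σy² = 34, M = 9
μ = 8/9 = 8/9,  σ² = 34/9 − (8/9)² = 242/81
Independent increments: Var[S_6] = 6·σ² = 6·(242/81) = 484/27


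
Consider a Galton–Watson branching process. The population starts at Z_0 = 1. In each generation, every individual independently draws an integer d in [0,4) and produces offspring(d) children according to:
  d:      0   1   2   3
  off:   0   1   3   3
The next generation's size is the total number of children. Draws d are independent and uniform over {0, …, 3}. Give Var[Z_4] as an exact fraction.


6621615/65536

Outcome values over d=0..3: [0, 1, 3, 3]
Σy = 7, Σy² = 19, M = 4
μ = 7/4 = 7/4,  σ² = 19/4 − (7/4)² = 27/16
V_0 = 0, E_0 = 1
V_1 = 27/16·E_0 + (7/4)²·V_0 = 27/16;  E_1 = 7/4
V_2 = 27/16·E_1 + (7/4)²·V_1 = 2079/256;  E_2 = 49/16
V_3 = 27/16·E_2 + (7/4)²·V_2 = 123039/4096;  E_3 = 343/64
V_4 = 27/16·E_3 + (7/4)²·V_3 = 6621615/65536;  E_4 = 2401/256


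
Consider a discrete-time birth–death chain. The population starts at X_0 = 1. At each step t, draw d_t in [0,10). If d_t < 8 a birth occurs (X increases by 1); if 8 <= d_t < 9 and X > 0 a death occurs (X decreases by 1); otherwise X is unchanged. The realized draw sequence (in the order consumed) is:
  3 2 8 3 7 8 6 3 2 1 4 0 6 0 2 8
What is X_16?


11

t=0: X=1, d=3 → birth, X_1=2
t=1: X=2, d=2 → birth, X_2=3
t=2: X=3, d=8 → death, X_3=2
t=3: X=2, d=3 → birth, X_4=3
t=4: X=3, d=7 → birth, X_5=4
t=5: X=4, d=8 → death, X_6=3
t=6: X=3, d=6 → birth, X_7=4
t=7: X=4, d=3 → birth, X_8=5
t=8: X=5, d=2 → birth, X_9=6
t=9: X=6, d=1 → birth, X_10=7
t=10: X=7, d=4 → birth, X_11=8
t=11: X=8, d=0 → birth, X_12=9
t=12: X=9, d=6 → birth, X_13=10
t=13: X=10, d=0 → birth, X_14=11
t=14: X=11, d=2 → birth, X_15=12
t=15: X=12, d=8 → death, X_16=11


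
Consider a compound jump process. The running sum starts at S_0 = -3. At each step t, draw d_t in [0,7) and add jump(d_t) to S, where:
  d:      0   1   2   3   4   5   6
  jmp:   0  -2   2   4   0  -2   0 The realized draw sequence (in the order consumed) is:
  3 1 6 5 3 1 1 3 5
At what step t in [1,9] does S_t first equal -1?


2

t=0: S=-3, d=3, jump=4, S_1=1
t=1: S=1, d=1, jump=-2, S_2=-1
t=2: S=-1, d=6, jump=0, S_3=-1
t=3: S=-1, d=5, jump=-2, S_4=-3
t=4: S=-3, d=3, jump=4, S_5=1
t=5: S=1, d=1, jump=-2, S_6=-1
t=6: S=-1, d=1, jump=-2, S_7=-3
t=7: S=-3, d=3, jump=4, S_8=1
t=8: S=1, d=5, jump=-2, S_9=-1


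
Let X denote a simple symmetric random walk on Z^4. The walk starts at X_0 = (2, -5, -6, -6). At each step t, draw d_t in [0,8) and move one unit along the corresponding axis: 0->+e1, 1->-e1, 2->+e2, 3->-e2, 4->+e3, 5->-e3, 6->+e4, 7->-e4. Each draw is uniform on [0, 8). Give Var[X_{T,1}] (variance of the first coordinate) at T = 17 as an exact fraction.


17/4

Outcome values over d=0..7: [1, -1, 0, 0, 0, 0, 0, 0]
Σy = 0, Σy² = 2, M = 8
μ = 0/8 = 0,  σ² = 2/8 − (0)² = 1/4
Independent increments: Var[X_17] = 17·σ² = 17·(1/4) = 17/4


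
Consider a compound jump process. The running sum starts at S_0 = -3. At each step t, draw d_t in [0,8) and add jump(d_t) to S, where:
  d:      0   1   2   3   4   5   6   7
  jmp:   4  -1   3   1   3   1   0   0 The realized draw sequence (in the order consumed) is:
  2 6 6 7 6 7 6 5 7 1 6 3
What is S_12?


t=0: S=-3, d=2, jump=3, S_1=0
t=1: S=0, d=6, jump=0, S_2=0
t=2: S=0, d=6, jump=0, S_3=0
t=3: S=0, d=7, jump=0, S_4=0
t=4: S=0, d=6, jump=0, S_5=0
t=5: S=0, d=7, jump=0, S_6=0
t=6: S=0, d=6, jump=0, S_7=0
t=7: S=0, d=5, jump=1, S_8=1
t=8: S=1, d=7, jump=0, S_9=1
t=9: S=1, d=1, jump=-1, S_10=0
t=10: S=0, d=6, jump=0, S_11=0
t=11: S=0, d=3, jump=1, S_12=1

1


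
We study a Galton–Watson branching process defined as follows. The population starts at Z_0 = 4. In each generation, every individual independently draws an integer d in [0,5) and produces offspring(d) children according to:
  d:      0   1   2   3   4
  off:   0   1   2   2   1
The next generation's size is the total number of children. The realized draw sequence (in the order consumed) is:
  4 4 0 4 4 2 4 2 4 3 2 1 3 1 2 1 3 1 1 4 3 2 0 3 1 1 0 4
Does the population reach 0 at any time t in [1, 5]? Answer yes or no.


gen 0: Z_0=4, draws=[4, 4, 0, 4], offspring=[1, 1, 0, 1], Z_1=3
gen 1: Z_1=3, draws=[4, 2, 4], offspring=[1, 2, 1], Z_2=4
gen 2: Z_2=4, draws=[2, 4, 3, 2], offspring=[2, 1, 2, 2], Z_3=7
gen 3: Z_3=7, draws=[1, 3, 1, 2, 1, 3, 1], offspring=[1, 2, 1, 2, 1, 2, 1], Z_4=10
gen 4: Z_4=10, draws=[1, 4, 3, 2, 0, 3, 1, 1, 0, 4], offspring=[1, 1, 2, 2, 0, 2, 1, 1, 0, 1], Z_5=11

no


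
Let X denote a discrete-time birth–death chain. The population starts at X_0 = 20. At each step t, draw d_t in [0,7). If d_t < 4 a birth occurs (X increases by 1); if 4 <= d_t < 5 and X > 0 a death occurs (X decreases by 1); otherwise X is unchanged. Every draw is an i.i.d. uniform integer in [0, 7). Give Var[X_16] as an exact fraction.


X can drop by at most 1 per step and X_0 = 20 > T = 16, so X_t >= 20 − t >= 4 > 0 for every t <= 16: the floor at 0 (the 'and X > 0' condition) never binds. Hence X_16 = X_0 + Σ_{t<16} Y_t with i.i.d. increments Y_t = y(d_t) ∈ {+1, −1, 0}.
Outcome values over d=0..6: [1, 1, 1, 1, -1, 0, 0]
Σy = 3, Σy² = 5, M = 7
μ = 3/7 = 3/7,  σ² = 5/7 − (3/7)² = 26/49
Independent increments: Var[X_16] = 16·σ² = 16·(26/49) = 416/49

416/49


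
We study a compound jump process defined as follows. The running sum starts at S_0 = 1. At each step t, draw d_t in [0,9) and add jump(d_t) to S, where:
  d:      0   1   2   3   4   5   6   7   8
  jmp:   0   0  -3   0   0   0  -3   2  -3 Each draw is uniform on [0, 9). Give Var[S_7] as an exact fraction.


1610/81

Outcome values over d=0..8: [0, 0, -3, 0, 0, 0, -3, 2, -3]
Σy = -7, Σy² = 31, M = 9
μ = -7/9 = -7/9,  σ² = 31/9 − (-7/9)² = 230/81
Independent increments: Var[S_7] = 7·σ² = 7·(230/81) = 1610/81


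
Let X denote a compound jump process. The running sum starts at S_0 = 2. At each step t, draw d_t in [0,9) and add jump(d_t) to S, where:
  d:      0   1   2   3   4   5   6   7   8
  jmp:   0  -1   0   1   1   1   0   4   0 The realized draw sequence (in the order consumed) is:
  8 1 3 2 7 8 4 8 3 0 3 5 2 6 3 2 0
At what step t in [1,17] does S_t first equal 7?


t=0: S=2, d=8, jump=0, S_1=2
t=1: S=2, d=1, jump=-1, S_2=1
t=2: S=1, d=3, jump=1, S_3=2
t=3: S=2, d=2, jump=0, S_4=2
t=4: S=2, d=7, jump=4, S_5=6
t=5: S=6, d=8, jump=0, S_6=6
t=6: S=6, d=4, jump=1, S_7=7
t=7: S=7, d=8, jump=0, S_8=7
t=8: S=7, d=3, jump=1, S_9=8
t=9: S=8, d=0, jump=0, S_10=8
t=10: S=8, d=3, jump=1, S_11=9
t=11: S=9, d=5, jump=1, S_12=10
t=12: S=10, d=2, jump=0, S_13=10
t=13: S=10, d=6, jump=0, S_14=10
t=14: S=10, d=3, jump=1, S_15=11
t=15: S=11, d=2, jump=0, S_16=11
t=16: S=11, d=0, jump=0, S_17=11

7


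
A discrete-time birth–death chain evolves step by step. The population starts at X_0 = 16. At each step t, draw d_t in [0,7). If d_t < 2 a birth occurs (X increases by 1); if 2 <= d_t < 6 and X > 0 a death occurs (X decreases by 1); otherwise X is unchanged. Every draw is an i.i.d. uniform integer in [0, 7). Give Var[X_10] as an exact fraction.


380/49

X can drop by at most 1 per step and X_0 = 16 > T = 10, so X_t >= 16 − t >= 6 > 0 for every t <= 10: the floor at 0 (the 'and X > 0' condition) never binds. Hence X_10 = X_0 + Σ_{t<10} Y_t with i.i.d. increments Y_t = y(d_t) ∈ {+1, −1, 0}.
Outcome values over d=0..6: [1, 1, -1, -1, -1, -1, 0]
Σy = -2, Σy² = 6, M = 7
μ = -2/7 = -2/7,  σ² = 6/7 − (-2/7)² = 38/49
Independent increments: Var[X_10] = 10·σ² = 10·(38/49) = 380/49


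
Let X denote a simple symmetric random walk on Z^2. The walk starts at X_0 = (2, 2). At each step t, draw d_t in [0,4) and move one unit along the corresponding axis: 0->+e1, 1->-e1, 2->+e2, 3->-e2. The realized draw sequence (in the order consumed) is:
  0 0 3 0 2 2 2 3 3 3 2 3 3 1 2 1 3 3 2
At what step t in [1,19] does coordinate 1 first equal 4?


t=0: X=(2, 2), d=0 → +e1, X_1=(3, 2)
t=1: X=(3, 2), d=0 → +e1, X_2=(4, 2)
t=2: X=(4, 2), d=3 → -e2, X_3=(4, 1)
t=3: X=(4, 1), d=0 → +e1, X_4=(5, 1)
t=4: X=(5, 1), d=2 → +e2, X_5=(5, 2)
t=5: X=(5, 2), d=2 → +e2, X_6=(5, 3)
t=6: X=(5, 3), d=2 → +e2, X_7=(5, 4)
t=7: X=(5, 4), d=3 → -e2, X_8=(5, 3)
t=8: X=(5, 3), d=3 → -e2, X_9=(5, 2)
t=9: X=(5, 2), d=3 → -e2, X_10=(5, 1)
t=10: X=(5, 1), d=2 → +e2, X_11=(5, 2)
t=11: X=(5, 2), d=3 → -e2, X_12=(5, 1)
t=12: X=(5, 1), d=3 → -e2, X_13=(5, 0)
t=13: X=(5, 0), d=1 → -e1, X_14=(4, 0)
t=14: X=(4, 0), d=2 → +e2, X_15=(4, 1)
t=15: X=(4, 1), d=1 → -e1, X_16=(3, 1)
t=16: X=(3, 1), d=3 → -e2, X_17=(3, 0)
t=17: X=(3, 0), d=3 → -e2, X_18=(3, -1)
t=18: X=(3, -1), d=2 → +e2, X_19=(3, 0)

2


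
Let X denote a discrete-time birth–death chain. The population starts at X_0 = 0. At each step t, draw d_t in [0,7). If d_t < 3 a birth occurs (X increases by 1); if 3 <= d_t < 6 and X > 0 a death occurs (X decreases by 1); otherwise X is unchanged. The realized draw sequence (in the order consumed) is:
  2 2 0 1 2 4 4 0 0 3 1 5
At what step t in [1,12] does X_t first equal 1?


t=0: X=0, d=2 → birth, X_1=1
t=1: X=1, d=2 → birth, X_2=2
t=2: X=2, d=0 → birth, X_3=3
t=3: X=3, d=1 → birth, X_4=4
t=4: X=4, d=2 → birth, X_5=5
t=5: X=5, d=4 → death, X_6=4
t=6: X=4, d=4 → death, X_7=3
t=7: X=3, d=0 → birth, X_8=4
t=8: X=4, d=0 → birth, X_9=5
t=9: X=5, d=3 → death, X_10=4
t=10: X=4, d=1 → birth, X_11=5
t=11: X=5, d=5 → death, X_12=4

1


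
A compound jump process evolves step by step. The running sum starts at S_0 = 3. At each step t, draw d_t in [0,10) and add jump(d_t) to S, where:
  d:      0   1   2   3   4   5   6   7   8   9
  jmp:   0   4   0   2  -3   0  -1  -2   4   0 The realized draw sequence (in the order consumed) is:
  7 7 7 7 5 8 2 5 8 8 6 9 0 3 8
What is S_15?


t=0: S=3, d=7, jump=-2, S_1=1
t=1: S=1, d=7, jump=-2, S_2=-1
t=2: S=-1, d=7, jump=-2, S_3=-3
t=3: S=-3, d=7, jump=-2, S_4=-5
t=4: S=-5, d=5, jump=0, S_5=-5
t=5: S=-5, d=8, jump=4, S_6=-1
t=6: S=-1, d=2, jump=0, S_7=-1
t=7: S=-1, d=5, jump=0, S_8=-1
t=8: S=-1, d=8, jump=4, S_9=3
t=9: S=3, d=8, jump=4, S_10=7
t=10: S=7, d=6, jump=-1, S_11=6
t=11: S=6, d=9, jump=0, S_12=6
t=12: S=6, d=0, jump=0, S_13=6
t=13: S=6, d=3, jump=2, S_14=8
t=14: S=8, d=8, jump=4, S_15=12

12


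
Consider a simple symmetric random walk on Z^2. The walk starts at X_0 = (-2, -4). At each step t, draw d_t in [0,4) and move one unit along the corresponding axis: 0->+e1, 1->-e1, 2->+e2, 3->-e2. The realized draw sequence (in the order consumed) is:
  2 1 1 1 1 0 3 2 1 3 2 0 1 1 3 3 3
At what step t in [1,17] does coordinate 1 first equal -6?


5

t=0: X=(-2, -4), d=2 → +e2, X_1=(-2, -3)
t=1: X=(-2, -3), d=1 → -e1, X_2=(-3, -3)
t=2: X=(-3, -3), d=1 → -e1, X_3=(-4, -3)
t=3: X=(-4, -3), d=1 → -e1, X_4=(-5, -3)
t=4: X=(-5, -3), d=1 → -e1, X_5=(-6, -3)
t=5: X=(-6, -3), d=0 → +e1, X_6=(-5, -3)
t=6: X=(-5, -3), d=3 → -e2, X_7=(-5, -4)
t=7: X=(-5, -4), d=2 → +e2, X_8=(-5, -3)
t=8: X=(-5, -3), d=1 → -e1, X_9=(-6, -3)
t=9: X=(-6, -3), d=3 → -e2, X_10=(-6, -4)
t=10: X=(-6, -4), d=2 → +e2, X_11=(-6, -3)
t=11: X=(-6, -3), d=0 → +e1, X_12=(-5, -3)
t=12: X=(-5, -3), d=1 → -e1, X_13=(-6, -3)
t=13: X=(-6, -3), d=1 → -e1, X_14=(-7, -3)
t=14: X=(-7, -3), d=3 → -e2, X_15=(-7, -4)
t=15: X=(-7, -4), d=3 → -e2, X_16=(-7, -5)
t=16: X=(-7, -5), d=3 → -e2, X_17=(-7, -6)


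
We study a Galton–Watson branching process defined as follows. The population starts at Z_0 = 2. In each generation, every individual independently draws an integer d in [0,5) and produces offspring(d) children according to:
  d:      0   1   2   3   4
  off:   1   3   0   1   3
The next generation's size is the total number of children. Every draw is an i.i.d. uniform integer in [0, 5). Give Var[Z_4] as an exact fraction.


42651648/390625

Outcome values over d=0..4: [1, 3, 0, 1, 3]
Σy = 8, Σy² = 20, M = 5
μ = 8/5 = 8/5,  σ² = 20/5 − (8/5)² = 36/25
V_0 = 0, E_0 = 2
V_1 = 36/25·E_0 + (8/5)²·V_0 = 72/25;  E_1 = 16/5
V_2 = 36/25·E_1 + (8/5)²·V_1 = 7488/625;  E_2 = 128/25
V_3 = 36/25·E_2 + (8/5)²·V_2 = 594432/15625;  E_3 = 1024/125
V_4 = 36/25·E_3 + (8/5)²·V_3 = 42651648/390625;  E_4 = 8192/625


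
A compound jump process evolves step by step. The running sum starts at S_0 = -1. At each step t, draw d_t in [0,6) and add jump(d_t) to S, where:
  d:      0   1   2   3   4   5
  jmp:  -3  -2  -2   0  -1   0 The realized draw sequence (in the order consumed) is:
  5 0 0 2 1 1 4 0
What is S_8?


-17

t=0: S=-1, d=5, jump=0, S_1=-1
t=1: S=-1, d=0, jump=-3, S_2=-4
t=2: S=-4, d=0, jump=-3, S_3=-7
t=3: S=-7, d=2, jump=-2, S_4=-9
t=4: S=-9, d=1, jump=-2, S_5=-11
t=5: S=-11, d=1, jump=-2, S_6=-13
t=6: S=-13, d=4, jump=-1, S_7=-14
t=7: S=-14, d=0, jump=-3, S_8=-17


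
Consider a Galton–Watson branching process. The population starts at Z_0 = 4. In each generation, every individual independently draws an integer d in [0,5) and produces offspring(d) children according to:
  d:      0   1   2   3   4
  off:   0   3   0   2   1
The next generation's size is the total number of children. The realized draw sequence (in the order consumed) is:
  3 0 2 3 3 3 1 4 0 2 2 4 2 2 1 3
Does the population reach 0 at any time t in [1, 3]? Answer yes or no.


gen 0: Z_0=4, draws=[3, 0, 2, 3], offspring=[2, 0, 0, 2], Z_1=4
gen 1: Z_1=4, draws=[3, 3, 1, 4], offspring=[2, 2, 3, 1], Z_2=8
gen 2: Z_2=8, draws=[0, 2, 2, 4, 2, 2, 1, 3], offspring=[0, 0, 0, 1, 0, 0, 3, 2], Z_3=6

no


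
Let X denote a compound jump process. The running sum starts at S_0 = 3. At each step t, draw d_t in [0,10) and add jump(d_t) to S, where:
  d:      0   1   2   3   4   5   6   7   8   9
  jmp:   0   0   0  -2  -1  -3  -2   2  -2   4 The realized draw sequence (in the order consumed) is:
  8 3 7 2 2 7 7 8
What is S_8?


t=0: S=3, d=8, jump=-2, S_1=1
t=1: S=1, d=3, jump=-2, S_2=-1
t=2: S=-1, d=7, jump=2, S_3=1
t=3: S=1, d=2, jump=0, S_4=1
t=4: S=1, d=2, jump=0, S_5=1
t=5: S=1, d=7, jump=2, S_6=3
t=6: S=3, d=7, jump=2, S_7=5
t=7: S=5, d=8, jump=-2, S_8=3

3


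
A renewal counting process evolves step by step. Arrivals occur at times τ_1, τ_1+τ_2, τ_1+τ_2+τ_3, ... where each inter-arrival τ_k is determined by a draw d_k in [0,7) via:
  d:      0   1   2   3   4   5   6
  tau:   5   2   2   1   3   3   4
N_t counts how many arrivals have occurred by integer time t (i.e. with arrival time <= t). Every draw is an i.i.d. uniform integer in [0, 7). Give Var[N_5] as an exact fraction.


Inter-arrival values over d=0..6: [5, 2, 2, 1, 3, 3, 4]
Each d has probability 1/7, so the pmf of τ is: f(1) = 1/7, f(2) = 2/7, f(3) = 2/7, f(4) = 1/7, f(5) = 1/7
Let p_n(j) = P(N_n = j), with p_0 = [1]. Condition on τ_1: p_n(0) = P(τ > n), and for j >= 1, p_n(j) = Σ_{k<=n} f(k)·p_{n−k}(j−1)
p_1 = [6/7, 1/7]  (j = 0..1)
p_2 = [4/7, 20/49, 1/49]  (j = 0..2)
p_3 = [2/7, 30/49, 34/343, 1/343]  (j = 0..3)
p_4 = [1/7, 29/49, 12/49, 48/2401, 1/2401]  (j = 0..4)
p_5 = [0, 26/49, 136/343, 166/2401, 62/16807, 1/16807]  (j = 0..5)
E[N_5] = Σ j·p_5(j) = 25985/16807;  E[N_5²] = Σ j²·p_5(j) = 47049/16807
Var[N_5] = 47049/16807 − (25985/16807)² = 115532318/282475249

115532318/282475249


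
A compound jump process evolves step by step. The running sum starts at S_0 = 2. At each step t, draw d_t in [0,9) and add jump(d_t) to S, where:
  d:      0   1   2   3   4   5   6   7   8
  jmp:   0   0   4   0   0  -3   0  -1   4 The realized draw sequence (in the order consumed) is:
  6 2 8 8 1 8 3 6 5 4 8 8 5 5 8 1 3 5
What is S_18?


t=0: S=2, d=6, jump=0, S_1=2
t=1: S=2, d=2, jump=4, S_2=6
t=2: S=6, d=8, jump=4, S_3=10
t=3: S=10, d=8, jump=4, S_4=14
t=4: S=14, d=1, jump=0, S_5=14
t=5: S=14, d=8, jump=4, S_6=18
t=6: S=18, d=3, jump=0, S_7=18
t=7: S=18, d=6, jump=0, S_8=18
t=8: S=18, d=5, jump=-3, S_9=15
t=9: S=15, d=4, jump=0, S_10=15
t=10: S=15, d=8, jump=4, S_11=19
t=11: S=19, d=8, jump=4, S_12=23
t=12: S=23, d=5, jump=-3, S_13=20
t=13: S=20, d=5, jump=-3, S_14=17
t=14: S=17, d=8, jump=4, S_15=21
t=15: S=21, d=1, jump=0, S_16=21
t=16: S=21, d=3, jump=0, S_17=21
t=17: S=21, d=5, jump=-3, S_18=18

18


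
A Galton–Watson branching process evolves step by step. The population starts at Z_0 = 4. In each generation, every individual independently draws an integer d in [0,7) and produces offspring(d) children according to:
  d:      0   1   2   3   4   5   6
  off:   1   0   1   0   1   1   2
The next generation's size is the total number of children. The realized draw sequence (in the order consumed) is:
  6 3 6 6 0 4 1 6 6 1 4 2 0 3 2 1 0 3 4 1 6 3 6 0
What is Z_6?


3

gen 0: Z_0=4, draws=[6, 3, 6, 6], offspring=[2, 0, 2, 2], Z_1=6
gen 1: Z_1=6, draws=[0, 4, 1, 6, 6, 1], offspring=[1, 1, 0, 2, 2, 0], Z_2=6
gen 2: Z_2=6, draws=[4, 2, 0, 3, 2, 1], offspring=[1, 1, 1, 0, 1, 0], Z_3=4
gen 3: Z_3=4, draws=[0, 3, 4, 1], offspring=[1, 0, 1, 0], Z_4=2
gen 4: Z_4=2, draws=[6, 3], offspring=[2, 0], Z_5=2
gen 5: Z_5=2, draws=[6, 0], offspring=[2, 1], Z_6=3


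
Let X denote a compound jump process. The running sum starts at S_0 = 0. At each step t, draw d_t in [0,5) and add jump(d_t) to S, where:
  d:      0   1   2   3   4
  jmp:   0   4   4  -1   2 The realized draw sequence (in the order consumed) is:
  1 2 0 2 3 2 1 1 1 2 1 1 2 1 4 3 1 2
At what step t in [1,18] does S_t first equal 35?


t=0: S=0, d=1, jump=4, S_1=4
t=1: S=4, d=2, jump=4, S_2=8
t=2: S=8, d=0, jump=0, S_3=8
t=3: S=8, d=2, jump=4, S_4=12
t=4: S=12, d=3, jump=-1, S_5=11
t=5: S=11, d=2, jump=4, S_6=15
t=6: S=15, d=1, jump=4, S_7=19
t=7: S=19, d=1, jump=4, S_8=23
t=8: S=23, d=1, jump=4, S_9=27
t=9: S=27, d=2, jump=4, S_10=31
t=10: S=31, d=1, jump=4, S_11=35
t=11: S=35, d=1, jump=4, S_12=39
t=12: S=39, d=2, jump=4, S_13=43
t=13: S=43, d=1, jump=4, S_14=47
t=14: S=47, d=4, jump=2, S_15=49
t=15: S=49, d=3, jump=-1, S_16=48
t=16: S=48, d=1, jump=4, S_17=52
t=17: S=52, d=2, jump=4, S_18=56

11


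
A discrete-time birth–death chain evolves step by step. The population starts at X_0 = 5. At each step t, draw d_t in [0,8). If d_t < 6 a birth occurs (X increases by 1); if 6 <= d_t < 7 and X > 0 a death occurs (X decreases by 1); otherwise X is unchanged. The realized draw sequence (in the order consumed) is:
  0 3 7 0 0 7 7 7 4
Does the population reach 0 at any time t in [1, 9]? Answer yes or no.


no

t=0: X=5, d=0 → birth, X_1=6
t=1: X=6, d=3 → birth, X_2=7
t=2: X=7, d=7 → hold, X_3=7
t=3: X=7, d=0 → birth, X_4=8
t=4: X=8, d=0 → birth, X_5=9
t=5: X=9, d=7 → hold, X_6=9
t=6: X=9, d=7 → hold, X_7=9
t=7: X=9, d=7 → hold, X_8=9
t=8: X=9, d=4 → birth, X_9=10


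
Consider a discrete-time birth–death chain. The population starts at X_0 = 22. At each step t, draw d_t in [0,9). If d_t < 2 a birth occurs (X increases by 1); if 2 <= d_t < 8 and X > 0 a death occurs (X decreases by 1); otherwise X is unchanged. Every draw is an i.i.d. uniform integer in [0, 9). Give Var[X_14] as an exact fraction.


784/81

X can drop by at most 1 per step and X_0 = 22 > T = 14, so X_t >= 22 − t >= 8 > 0 for every t <= 14: the floor at 0 (the 'and X > 0' condition) never binds. Hence X_14 = X_0 + Σ_{t<14} Y_t with i.i.d. increments Y_t = y(d_t) ∈ {+1, −1, 0}.
Outcome values over d=0..8: [1, 1, -1, -1, -1, -1, -1, -1, 0]
Σy = -4, Σy² = 8, M = 9
μ = -4/9 = -4/9,  σ² = 8/9 − (-4/9)² = 56/81
Independent increments: Var[X_14] = 14·σ² = 14·(56/81) = 784/81


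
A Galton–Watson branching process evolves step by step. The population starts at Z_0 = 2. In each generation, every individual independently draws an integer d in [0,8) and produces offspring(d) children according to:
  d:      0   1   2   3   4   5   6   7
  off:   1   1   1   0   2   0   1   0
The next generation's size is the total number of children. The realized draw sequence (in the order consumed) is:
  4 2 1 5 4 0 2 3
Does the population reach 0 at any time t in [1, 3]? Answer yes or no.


gen 0: Z_0=2, draws=[4, 2], offspring=[2, 1], Z_1=3
gen 1: Z_1=3, draws=[1, 5, 4], offspring=[1, 0, 2], Z_2=3
gen 2: Z_2=3, draws=[0, 2, 3], offspring=[1, 1, 0], Z_3=2

no


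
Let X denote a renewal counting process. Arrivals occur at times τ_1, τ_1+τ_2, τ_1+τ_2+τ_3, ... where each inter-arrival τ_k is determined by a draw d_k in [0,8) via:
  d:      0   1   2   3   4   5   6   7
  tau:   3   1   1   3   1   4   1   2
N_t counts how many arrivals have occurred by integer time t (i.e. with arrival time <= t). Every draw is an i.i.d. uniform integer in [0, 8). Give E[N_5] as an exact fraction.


Inter-arrival values over d=0..7: [3, 1, 1, 3, 1, 4, 1, 2]
Each d has probability 1/8, so the pmf of τ is: f(1) = 1/2, f(2) = 1/8, f(3) = 1/4, f(4) = 1/8
Renewal equation for m(n) = E[N_n]: condition on τ_1 = k (if k <= n, one arrival plus a fresh copy on the remaining n−k steps): m(n) = F(n) + Σ_{k<=n} f(k)·m(n−k), where F(n) = P(τ <= n) and m(0) = 0
m(1) = F(1) = 1/2
m(2) = F(2) + f(1)·m(1) = 5/8 + 1/2·1/2 = 7/8
m(3) = F(3) + f(1)·m(2) + f(2)·m(1) = 7/8 + 1/2·7/8 + 1/8·1/2 = 11/8
m(4) = F(4) + f(1)·m(3) + f(2)·m(2) + f(3)·m(1) = 1 + 1/2·11/8 + 1/8·7/8 + 1/4·1/2 = 123/64
m(5) = F(5) + f(1)·m(4) + f(2)·m(3) + f(3)·m(2) + f(4)·m(1) = 1 + 1/2·123/64 + 1/8·11/8 + 1/4·7/8 + 1/8·1/2 = 309/128
E[N_5] = m(5) = 309/128

309/128


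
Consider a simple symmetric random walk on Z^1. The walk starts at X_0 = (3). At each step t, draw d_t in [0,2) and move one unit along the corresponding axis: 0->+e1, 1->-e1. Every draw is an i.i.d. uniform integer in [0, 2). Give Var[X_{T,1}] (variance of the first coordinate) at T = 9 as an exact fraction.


Outcome values over d=0..1: [1, -1]
Σy = 0, Σy² = 2, M = 2
μ = 0/2 = 0,  σ² = 2/2 − (0)² = 1
Independent increments: Var[X_9] = 9·σ² = 9·(1) = 9

9


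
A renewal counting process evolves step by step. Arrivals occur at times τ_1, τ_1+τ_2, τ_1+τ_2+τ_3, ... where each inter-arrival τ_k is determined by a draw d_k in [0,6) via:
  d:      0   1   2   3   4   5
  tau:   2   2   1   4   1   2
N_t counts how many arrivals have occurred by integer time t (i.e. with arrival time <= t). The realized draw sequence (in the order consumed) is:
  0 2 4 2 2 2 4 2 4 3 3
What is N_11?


draw d_1=0: τ_1=2, arrival time A_1=2
draw d_2=2: τ_2=1, arrival time A_2=3
draw d_3=4: τ_3=1, arrival time A_3=4
draw d_4=2: τ_4=1, arrival time A_4=5
draw d_5=2: τ_5=1, arrival time A_5=6
draw d_6=2: τ_6=1, arrival time A_6=7
draw d_7=4: τ_7=1, arrival time A_7=8
draw d_8=2: τ_8=1, arrival time A_8=9
draw d_9=4: τ_9=1, arrival time A_9=10
draw d_10=3: τ_10=4, arrival time A_10=14
draw d_11=3: τ_11=4, arrival time A_11=18
N_t over t=0..11: 0:0 1:0 2:1 3:2 4:3 5:4 6:5 7:6 8:7 9:8 10:9 11:9

9


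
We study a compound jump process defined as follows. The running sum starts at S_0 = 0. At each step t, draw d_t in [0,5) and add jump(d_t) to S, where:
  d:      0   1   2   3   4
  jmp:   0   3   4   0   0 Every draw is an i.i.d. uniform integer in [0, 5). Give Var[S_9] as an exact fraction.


Outcome values over d=0..4: [0, 3, 4, 0, 0]
Σy = 7, Σy² = 25, M = 5
μ = 7/5 = 7/5,  σ² = 25/5 − (7/5)² = 76/25
Independent increments: Var[S_9] = 9·σ² = 9·(76/25) = 684/25

684/25


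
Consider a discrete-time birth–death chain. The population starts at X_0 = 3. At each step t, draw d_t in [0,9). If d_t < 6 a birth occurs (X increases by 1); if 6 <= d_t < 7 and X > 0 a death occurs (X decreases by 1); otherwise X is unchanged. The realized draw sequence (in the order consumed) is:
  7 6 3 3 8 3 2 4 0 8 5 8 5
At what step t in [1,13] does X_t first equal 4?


t=0: X=3, d=7 → hold, X_1=3
t=1: X=3, d=6 → death, X_2=2
t=2: X=2, d=3 → birth, X_3=3
t=3: X=3, d=3 → birth, X_4=4
t=4: X=4, d=8 → hold, X_5=4
t=5: X=4, d=3 → birth, X_6=5
t=6: X=5, d=2 → birth, X_7=6
t=7: X=6, d=4 → birth, X_8=7
t=8: X=7, d=0 → birth, X_9=8
t=9: X=8, d=8 → hold, X_10=8
t=10: X=8, d=5 → birth, X_11=9
t=11: X=9, d=8 → hold, X_12=9
t=12: X=9, d=5 → birth, X_13=10

4


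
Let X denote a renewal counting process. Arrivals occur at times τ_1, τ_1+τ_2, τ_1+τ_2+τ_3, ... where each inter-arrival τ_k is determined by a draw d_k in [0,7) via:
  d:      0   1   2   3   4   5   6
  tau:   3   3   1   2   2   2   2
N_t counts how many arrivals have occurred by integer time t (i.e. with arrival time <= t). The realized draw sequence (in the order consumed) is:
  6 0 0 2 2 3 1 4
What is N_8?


3

draw d_1=6: τ_1=2, arrival time A_1=2
draw d_2=0: τ_2=3, arrival time A_2=5
draw d_3=0: τ_3=3, arrival time A_3=8
draw d_4=2: τ_4=1, arrival time A_4=9
draw d_5=2: τ_5=1, arrival time A_5=10
draw d_6=3: τ_6=2, arrival time A_6=12
draw d_7=1: τ_7=3, arrival time A_7=15
draw d_8=4: τ_8=2, arrival time A_8=17
N_t over t=0..8: 0:0 1:0 2:1 3:1 4:1 5:2 6:2 7:2 8:3


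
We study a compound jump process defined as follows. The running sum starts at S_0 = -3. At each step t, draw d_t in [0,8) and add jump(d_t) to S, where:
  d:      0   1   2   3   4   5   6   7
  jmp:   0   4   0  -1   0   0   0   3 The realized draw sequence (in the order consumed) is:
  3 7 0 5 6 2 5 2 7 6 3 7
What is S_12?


t=0: S=-3, d=3, jump=-1, S_1=-4
t=1: S=-4, d=7, jump=3, S_2=-1
t=2: S=-1, d=0, jump=0, S_3=-1
t=3: S=-1, d=5, jump=0, S_4=-1
t=4: S=-1, d=6, jump=0, S_5=-1
t=5: S=-1, d=2, jump=0, S_6=-1
t=6: S=-1, d=5, jump=0, S_7=-1
t=7: S=-1, d=2, jump=0, S_8=-1
t=8: S=-1, d=7, jump=3, S_9=2
t=9: S=2, d=6, jump=0, S_10=2
t=10: S=2, d=3, jump=-1, S_11=1
t=11: S=1, d=7, jump=3, S_12=4

4


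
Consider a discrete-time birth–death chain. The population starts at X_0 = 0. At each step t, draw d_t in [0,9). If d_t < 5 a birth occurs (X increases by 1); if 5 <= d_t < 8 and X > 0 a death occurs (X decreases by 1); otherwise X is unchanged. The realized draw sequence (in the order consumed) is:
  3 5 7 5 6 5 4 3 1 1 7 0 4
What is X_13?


t=0: X=0, d=3 → birth, X_1=1
t=1: X=1, d=5 → death, X_2=0
t=2: X=0, d=7 → hold, X_3=0
t=3: X=0, d=5 → hold, X_4=0
t=4: X=0, d=6 → hold, X_5=0
t=5: X=0, d=5 → hold, X_6=0
t=6: X=0, d=4 → birth, X_7=1
t=7: X=1, d=3 → birth, X_8=2
t=8: X=2, d=1 → birth, X_9=3
t=9: X=3, d=1 → birth, X_10=4
t=10: X=4, d=7 → death, X_11=3
t=11: X=3, d=0 → birth, X_12=4
t=12: X=4, d=4 → birth, X_13=5

5


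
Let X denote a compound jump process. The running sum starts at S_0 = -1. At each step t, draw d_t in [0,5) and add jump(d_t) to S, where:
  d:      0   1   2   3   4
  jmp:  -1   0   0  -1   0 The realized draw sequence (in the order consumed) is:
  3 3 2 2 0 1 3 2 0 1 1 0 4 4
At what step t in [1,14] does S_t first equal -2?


1

t=0: S=-1, d=3, jump=-1, S_1=-2
t=1: S=-2, d=3, jump=-1, S_2=-3
t=2: S=-3, d=2, jump=0, S_3=-3
t=3: S=-3, d=2, jump=0, S_4=-3
t=4: S=-3, d=0, jump=-1, S_5=-4
t=5: S=-4, d=1, jump=0, S_6=-4
t=6: S=-4, d=3, jump=-1, S_7=-5
t=7: S=-5, d=2, jump=0, S_8=-5
t=8: S=-5, d=0, jump=-1, S_9=-6
t=9: S=-6, d=1, jump=0, S_10=-6
t=10: S=-6, d=1, jump=0, S_11=-6
t=11: S=-6, d=0, jump=-1, S_12=-7
t=12: S=-7, d=4, jump=0, S_13=-7
t=13: S=-7, d=4, jump=0, S_14=-7


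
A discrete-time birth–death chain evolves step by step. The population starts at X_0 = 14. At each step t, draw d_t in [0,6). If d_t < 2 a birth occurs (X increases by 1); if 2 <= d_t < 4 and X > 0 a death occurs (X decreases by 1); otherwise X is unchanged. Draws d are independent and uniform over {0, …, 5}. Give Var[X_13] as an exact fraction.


X can drop by at most 1 per step and X_0 = 14 > T = 13, so X_t >= 14 − t >= 1 > 0 for every t <= 13: the floor at 0 (the 'and X > 0' condition) never binds. Hence X_13 = X_0 + Σ_{t<13} Y_t with i.i.d. increments Y_t = y(d_t) ∈ {+1, −1, 0}.
Outcome values over d=0..5: [1, 1, -1, -1, 0, 0]
Σy = 0, Σy² = 4, M = 6
μ = 0/6 = 0,  σ² = 4/6 − (0)² = 2/3
Independent increments: Var[X_13] = 13·σ² = 13·(2/3) = 26/3

26/3


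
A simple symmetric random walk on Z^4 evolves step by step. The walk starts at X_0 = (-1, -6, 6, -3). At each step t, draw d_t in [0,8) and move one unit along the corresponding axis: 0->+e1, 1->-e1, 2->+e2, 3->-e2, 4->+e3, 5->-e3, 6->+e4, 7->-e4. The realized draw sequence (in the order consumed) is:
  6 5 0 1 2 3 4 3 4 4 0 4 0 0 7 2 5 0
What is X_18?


(3, -6, 8, -3)

t=0: X=(-1, -6, 6, -3), d=6 → +e4, X_1=(-1, -6, 6, -2)
t=1: X=(-1, -6, 6, -2), d=5 → -e3, X_2=(-1, -6, 5, -2)
t=2: X=(-1, -6, 5, -2), d=0 → +e1, X_3=(0, -6, 5, -2)
t=3: X=(0, -6, 5, -2), d=1 → -e1, X_4=(-1, -6, 5, -2)
t=4: X=(-1, -6, 5, -2), d=2 → +e2, X_5=(-1, -5, 5, -2)
t=5: X=(-1, -5, 5, -2), d=3 → -e2, X_6=(-1, -6, 5, -2)
t=6: X=(-1, -6, 5, -2), d=4 → +e3, X_7=(-1, -6, 6, -2)
t=7: X=(-1, -6, 6, -2), d=3 → -e2, X_8=(-1, -7, 6, -2)
t=8: X=(-1, -7, 6, -2), d=4 → +e3, X_9=(-1, -7, 7, -2)
t=9: X=(-1, -7, 7, -2), d=4 → +e3, X_10=(-1, -7, 8, -2)
t=10: X=(-1, -7, 8, -2), d=0 → +e1, X_11=(0, -7, 8, -2)
t=11: X=(0, -7, 8, -2), d=4 → +e3, X_12=(0, -7, 9, -2)
t=12: X=(0, -7, 9, -2), d=0 → +e1, X_13=(1, -7, 9, -2)
t=13: X=(1, -7, 9, -2), d=0 → +e1, X_14=(2, -7, 9, -2)
t=14: X=(2, -7, 9, -2), d=7 → -e4, X_15=(2, -7, 9, -3)
t=15: X=(2, -7, 9, -3), d=2 → +e2, X_16=(2, -6, 9, -3)
t=16: X=(2, -6, 9, -3), d=5 → -e3, X_17=(2, -6, 8, -3)
t=17: X=(2, -6, 8, -3), d=0 → +e1, X_18=(3, -6, 8, -3)


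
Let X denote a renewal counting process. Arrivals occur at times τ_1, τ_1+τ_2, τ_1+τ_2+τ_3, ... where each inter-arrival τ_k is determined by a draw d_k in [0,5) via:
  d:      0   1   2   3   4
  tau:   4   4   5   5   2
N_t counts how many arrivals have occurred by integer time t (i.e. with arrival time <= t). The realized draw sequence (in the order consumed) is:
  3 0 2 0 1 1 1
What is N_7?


draw d_1=3: τ_1=5, arrival time A_1=5
draw d_2=0: τ_2=4, arrival time A_2=9
draw d_3=2: τ_3=5, arrival time A_3=14
draw d_4=0: τ_4=4, arrival time A_4=18
draw d_5=1: τ_5=4, arrival time A_5=22
draw d_6=1: τ_6=4, arrival time A_6=26
draw d_7=1: τ_7=4, arrival time A_7=30
N_t over t=0..7: 0:0 1:0 2:0 3:0 4:0 5:1 6:1 7:1

1


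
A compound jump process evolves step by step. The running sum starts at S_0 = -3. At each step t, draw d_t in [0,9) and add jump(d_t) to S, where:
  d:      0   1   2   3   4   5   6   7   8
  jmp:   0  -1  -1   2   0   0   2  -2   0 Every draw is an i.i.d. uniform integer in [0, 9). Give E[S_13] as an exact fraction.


-3

Outcome values over d=0..8: [0, -1, -1, 2, 0, 0, 2, -2, 0]
Σy = 0, Σy² = 14, M = 9
μ = 0/9 = 0,  σ² = 14/9 − (0)² = 14/9
E[S_13] = -3 + 13·(0) = -3


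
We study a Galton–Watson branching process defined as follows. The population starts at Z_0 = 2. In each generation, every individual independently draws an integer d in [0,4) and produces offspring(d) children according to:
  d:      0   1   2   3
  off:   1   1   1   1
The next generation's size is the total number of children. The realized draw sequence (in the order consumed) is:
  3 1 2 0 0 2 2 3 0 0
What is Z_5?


2

gen 0: Z_0=2, draws=[3, 1], offspring=[1, 1], Z_1=2
gen 1: Z_1=2, draws=[2, 0], offspring=[1, 1], Z_2=2
gen 2: Z_2=2, draws=[0, 2], offspring=[1, 1], Z_3=2
gen 3: Z_3=2, draws=[2, 3], offspring=[1, 1], Z_4=2
gen 4: Z_4=2, draws=[0, 0], offspring=[1, 1], Z_5=2


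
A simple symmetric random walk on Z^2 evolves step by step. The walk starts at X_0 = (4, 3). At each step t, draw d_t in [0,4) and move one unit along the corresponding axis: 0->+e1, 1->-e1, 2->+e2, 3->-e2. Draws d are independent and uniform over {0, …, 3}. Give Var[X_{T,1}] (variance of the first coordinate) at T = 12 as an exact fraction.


6

Outcome values over d=0..3: [1, -1, 0, 0]
Σy = 0, Σy² = 2, M = 4
μ = 0/4 = 0,  σ² = 2/4 − (0)² = 1/2
Independent increments: Var[X_12] = 12·σ² = 12·(1/2) = 6


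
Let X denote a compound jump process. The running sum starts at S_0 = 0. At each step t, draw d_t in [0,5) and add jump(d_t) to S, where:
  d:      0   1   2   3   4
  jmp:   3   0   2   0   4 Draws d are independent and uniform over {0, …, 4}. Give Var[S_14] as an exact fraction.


Outcome values over d=0..4: [3, 0, 2, 0, 4]
Σy = 9, Σy² = 29, M = 5
μ = 9/5 = 9/5,  σ² = 29/5 − (9/5)² = 64/25
Independent increments: Var[S_14] = 14·σ² = 14·(64/25) = 896/25

896/25


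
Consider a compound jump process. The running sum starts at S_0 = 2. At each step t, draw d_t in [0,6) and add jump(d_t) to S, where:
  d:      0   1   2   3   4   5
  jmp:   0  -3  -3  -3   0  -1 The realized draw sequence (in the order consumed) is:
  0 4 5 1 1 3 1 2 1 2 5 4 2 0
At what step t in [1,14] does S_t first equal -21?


t=0: S=2, d=0, jump=0, S_1=2
t=1: S=2, d=4, jump=0, S_2=2
t=2: S=2, d=5, jump=-1, S_3=1
t=3: S=1, d=1, jump=-3, S_4=-2
t=4: S=-2, d=1, jump=-3, S_5=-5
t=5: S=-5, d=3, jump=-3, S_6=-8
t=6: S=-8, d=1, jump=-3, S_7=-11
t=7: S=-11, d=2, jump=-3, S_8=-14
t=8: S=-14, d=1, jump=-3, S_9=-17
t=9: S=-17, d=2, jump=-3, S_10=-20
t=10: S=-20, d=5, jump=-1, S_11=-21
t=11: S=-21, d=4, jump=0, S_12=-21
t=12: S=-21, d=2, jump=-3, S_13=-24
t=13: S=-24, d=0, jump=0, S_14=-24

11


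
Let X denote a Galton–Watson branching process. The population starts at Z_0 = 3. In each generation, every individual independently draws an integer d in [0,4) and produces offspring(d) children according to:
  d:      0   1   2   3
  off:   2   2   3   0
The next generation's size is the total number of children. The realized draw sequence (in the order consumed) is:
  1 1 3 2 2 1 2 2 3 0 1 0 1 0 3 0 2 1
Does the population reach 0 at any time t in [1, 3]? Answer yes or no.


no

gen 0: Z_0=3, draws=[1, 1, 3], offspring=[2, 2, 0], Z_1=4
gen 1: Z_1=4, draws=[2, 2, 1, 2], offspring=[3, 3, 2, 3], Z_2=11
gen 2: Z_2=11, draws=[2, 3, 0, 1, 0, 1, 0, 3, 0, 2, 1], offspring=[3, 0, 2, 2, 2, 2, 2, 0, 2, 3, 2], Z_3=20
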